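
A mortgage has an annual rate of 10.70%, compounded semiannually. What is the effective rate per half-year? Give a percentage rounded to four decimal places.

5.3500%

With a nominal annual rate compounded semiannually, the periodic rate is the nominal rate divided by 2.
i = 0.1070 / 2 = 0.0535000 = 5.3500%.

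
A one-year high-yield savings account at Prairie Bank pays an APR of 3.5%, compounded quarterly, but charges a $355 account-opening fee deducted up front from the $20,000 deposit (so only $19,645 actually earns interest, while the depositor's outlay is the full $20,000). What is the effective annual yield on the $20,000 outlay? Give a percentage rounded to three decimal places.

Value after one year: 19,645 × (1 + 0.035/4)^4 = 19,645 × 1.035462 = $20,341.65.
Effective yield on the $20,000 outlay: 20,341.65 / 20,000 − 1 = 0.017083 = 1.708%.

1.708%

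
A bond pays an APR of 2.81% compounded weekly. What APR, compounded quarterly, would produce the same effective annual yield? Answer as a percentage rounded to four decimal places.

EAR = (1 + 0.0281/52)^52 − 1 = 0.028491.
Solve (1 + r/4)^4 = 1.028491: r/4 = 1.028491^(1/4) − 1 = 0.007048, so r = 0.028191 = 2.8191%.

2.8191%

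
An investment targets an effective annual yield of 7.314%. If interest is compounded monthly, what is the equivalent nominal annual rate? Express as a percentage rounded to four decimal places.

7.0797%

(1 + r/12)^12 − 1 = 0.07314, so 1 + r/12 = 1.07314^(1/12).
r/12 = 0.005900, so r = 0.070797 = 7.0797%.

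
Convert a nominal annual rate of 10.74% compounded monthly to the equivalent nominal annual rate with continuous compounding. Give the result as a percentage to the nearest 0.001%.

10.692%

EAR = (1 + 0.1074/12)^12 − 1 = 0.112848.
Equivalent continuous rate: r = ln(1 + 0.112848) = 0.106922 = 10.692%.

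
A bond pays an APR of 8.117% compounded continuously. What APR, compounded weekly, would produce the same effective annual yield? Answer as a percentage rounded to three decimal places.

8.123%

EAR under continuous compounding: e^0.08117 − 1 = 0.084555.
Solve (1 + r/52)^52 = 1.084555: r/52 = 1.084555^(1/52) − 1 = 0.001562, so r = 0.081233 = 8.123%.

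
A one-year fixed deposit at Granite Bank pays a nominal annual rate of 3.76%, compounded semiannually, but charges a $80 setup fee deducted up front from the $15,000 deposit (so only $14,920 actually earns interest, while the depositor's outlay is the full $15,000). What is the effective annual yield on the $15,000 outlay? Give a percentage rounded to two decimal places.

3.24%

Value after one year: 14,920 × (1 + 0.0376/2)^2 = 14,920 × 1.037953 = $15,486.27.
Effective yield on the $15,000 outlay: 15,486.27 / 15,000 − 1 = 0.032418 = 3.24%.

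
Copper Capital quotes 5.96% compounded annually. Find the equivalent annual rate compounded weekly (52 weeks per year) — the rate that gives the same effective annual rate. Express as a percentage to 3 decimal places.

5.792%

Compounded annually, EAR = nominal = 0.059600.
Solve (1 + r/52)^52 = 1.059600: r/52 = 1.059600^(1/52) − 1 = 0.001114, so r = 0.057924 = 5.792%.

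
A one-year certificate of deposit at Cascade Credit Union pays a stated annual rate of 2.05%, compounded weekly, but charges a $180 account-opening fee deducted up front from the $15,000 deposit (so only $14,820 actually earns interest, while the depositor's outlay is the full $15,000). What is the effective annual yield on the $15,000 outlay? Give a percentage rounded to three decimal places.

Value after one year: 14,820 × (1 + 0.0205/52)^52 = 14,820 × 1.020707 = $15,126.88.
Effective yield on the $15,000 outlay: 15,126.88 / 15,000 − 1 = 0.008459 = 0.846%.

0.846%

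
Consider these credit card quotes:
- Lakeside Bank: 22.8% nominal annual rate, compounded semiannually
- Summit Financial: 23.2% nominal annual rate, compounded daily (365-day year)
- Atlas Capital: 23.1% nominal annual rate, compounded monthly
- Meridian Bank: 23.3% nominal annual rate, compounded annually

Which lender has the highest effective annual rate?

Summit Financial

Lakeside Bank: (1 + 0.228/2)^2 − 1 = 24.100%
Summit Financial: (1 + 0.232/365)^365 − 1 = 26.103%
Atlas Capital: (1 + 0.231/12)^12 − 1 = 25.710%
Meridian Bank: compounded annually, EAR = 23.300%
The highest effective annual rate is Summit Financial at 26.103%.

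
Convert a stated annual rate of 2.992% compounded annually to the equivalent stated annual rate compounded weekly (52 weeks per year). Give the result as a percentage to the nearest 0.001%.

Compounded annually, EAR = nominal = 0.029920.
Solve (1 + r/52)^52 = 1.029920: r/52 = 1.029920^(1/52) − 1 = 0.000567, so r = 0.029489 = 2.949%.

2.949%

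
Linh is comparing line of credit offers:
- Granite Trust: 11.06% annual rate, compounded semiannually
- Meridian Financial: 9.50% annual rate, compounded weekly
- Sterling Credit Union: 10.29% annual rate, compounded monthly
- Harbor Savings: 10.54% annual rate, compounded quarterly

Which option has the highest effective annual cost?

Granite Trust

Granite Trust: (1 + 0.1106/2)^2 − 1 = 11.366%
Meridian Financial: (1 + 0.0950/52)^52 − 1 = 9.956%
Sterling Credit Union: (1 + 0.1029/12)^12 − 1 = 10.789%
Harbor Savings: (1 + 0.1054/4)^4 − 1 = 10.964%
The highest effective annual rate is Granite Trust at 11.366%.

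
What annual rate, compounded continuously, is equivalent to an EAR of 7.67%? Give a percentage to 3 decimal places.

Continuous: nominal r satisfies e^r − 1 = 0.0767.
r = ln(1 + 0.0767) = ln(1.0767) = 0.073901 = 7.390%.

7.390%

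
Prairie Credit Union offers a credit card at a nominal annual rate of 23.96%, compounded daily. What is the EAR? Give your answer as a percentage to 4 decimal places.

27.0641%

EAR = (1 + 0.2396/365)^365 − 1.
= 1.270641 − 1 = 27.0641%.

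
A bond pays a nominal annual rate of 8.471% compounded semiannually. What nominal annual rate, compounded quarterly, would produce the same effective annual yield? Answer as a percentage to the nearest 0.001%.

EAR = (1 + 0.08471/2)^2 − 1 = 0.086504.
Solve (1 + r/4)^4 = 1.086504: r/4 = 1.086504^(1/4) − 1 = 0.020958, so r = 0.083832 = 8.383%.

8.383%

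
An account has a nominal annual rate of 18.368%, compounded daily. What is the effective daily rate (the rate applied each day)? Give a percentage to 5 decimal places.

0.05032%

With a nominal annual rate compounded daily, the periodic rate is the nominal rate divided by 365.
i = 0.18368 / 365 = 0.0005032 = 0.05032%.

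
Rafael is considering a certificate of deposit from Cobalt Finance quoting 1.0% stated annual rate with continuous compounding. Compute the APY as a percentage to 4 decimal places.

1.0050%

With continuous compounding, EAR = e^0.010 − 1.
e^0.010 = 1.010050, so EAR = 0.010050 = 1.0050%.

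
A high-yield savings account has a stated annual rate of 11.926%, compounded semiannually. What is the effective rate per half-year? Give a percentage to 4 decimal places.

With a nominal annual rate compounded semiannually, the periodic rate is the nominal rate divided by 2.
i = 0.11926 / 2 = 0.0596300 = 5.9630%.

5.9630%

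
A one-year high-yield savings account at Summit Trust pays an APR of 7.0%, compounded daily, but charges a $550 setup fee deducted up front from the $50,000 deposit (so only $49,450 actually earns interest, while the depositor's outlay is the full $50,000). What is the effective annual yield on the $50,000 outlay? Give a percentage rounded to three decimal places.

6.070%

Value after one year: 49,450 × (1 + 0.070/365)^365 = 49,450 × 1.072501 = $53,035.17.
Effective yield on the $50,000 outlay: 53,035.17 / 50,000 − 1 = 0.060703 = 6.070%.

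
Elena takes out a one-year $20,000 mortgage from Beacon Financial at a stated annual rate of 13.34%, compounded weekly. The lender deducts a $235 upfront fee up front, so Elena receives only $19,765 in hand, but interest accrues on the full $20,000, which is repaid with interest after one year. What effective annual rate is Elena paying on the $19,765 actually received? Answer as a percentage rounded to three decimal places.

Amount owed after one year: 20,000 × (1 + 0.1334/52)^52 = 20,000 × 1.142512 = $22,850.24.
Effective rate on net proceeds: 22,850.24 / 19,765 − 1 = 0.156096 = 15.610%.

15.610%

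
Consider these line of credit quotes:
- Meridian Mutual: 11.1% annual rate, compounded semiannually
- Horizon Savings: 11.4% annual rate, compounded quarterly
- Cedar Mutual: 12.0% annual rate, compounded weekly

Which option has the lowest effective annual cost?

Meridian Mutual: (1 + 0.111/2)^2 − 1 = 11.408%
Horizon Savings: (1 + 0.114/4)^4 − 1 = 11.897%
Cedar Mutual: (1 + 0.120/52)^52 − 1 = 12.734%
The lowest effective annual rate is Meridian Mutual at 11.408%.

Meridian Mutual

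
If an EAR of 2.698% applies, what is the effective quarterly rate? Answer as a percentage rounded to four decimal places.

0.6678%

The per-quarter rate i satisfies (1 + i)^4 = 1 + 0.02698.
i = 1.02698^(1/4) − 1 = 0.0066778 = 0.6678%.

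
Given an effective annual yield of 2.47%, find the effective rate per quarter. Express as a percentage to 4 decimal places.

0.6119%

The per-quarter rate i satisfies (1 + i)^4 = 1 + 0.0247.
i = 1.0247^(1/4) − 1 = 0.0061186 = 0.6119%.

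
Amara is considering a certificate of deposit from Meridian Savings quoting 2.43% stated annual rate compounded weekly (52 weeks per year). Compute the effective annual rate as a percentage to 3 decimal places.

EAR = (1 + 0.0243/52)^52 − 1.
= (1 + 0.000467)^52 − 1 = 1.024592 − 1 = 2.459%.

2.459%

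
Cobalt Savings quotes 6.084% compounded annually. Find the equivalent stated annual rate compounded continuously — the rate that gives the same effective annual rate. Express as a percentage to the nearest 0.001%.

5.906%

Compounded annually, EAR = nominal = 0.060840.
Equivalent continuous rate: r = ln(1 + 0.060840) = 0.059061 = 5.906%.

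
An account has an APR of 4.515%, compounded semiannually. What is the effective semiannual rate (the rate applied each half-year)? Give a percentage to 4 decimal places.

With a nominal annual rate compounded semiannually, the periodic rate is the nominal rate divided by 2.
i = 0.04515 / 2 = 0.0225750 = 2.2575%.

2.2575%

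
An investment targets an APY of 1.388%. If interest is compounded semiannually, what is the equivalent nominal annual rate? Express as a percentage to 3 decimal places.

1.383%

(1 + r/2)^2 − 1 = 0.01388, so 1 + r/2 = 1.01388^(1/2).
r/2 = 0.006916, so r = 0.013832 = 1.383%.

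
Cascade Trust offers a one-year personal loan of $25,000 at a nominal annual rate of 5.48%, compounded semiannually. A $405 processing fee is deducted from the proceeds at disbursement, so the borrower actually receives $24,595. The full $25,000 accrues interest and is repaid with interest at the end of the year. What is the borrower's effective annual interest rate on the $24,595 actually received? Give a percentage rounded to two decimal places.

7.29%

Amount owed after one year: 25,000 × (1 + 0.0548/2)^2 = 25,000 × 1.055551 = $26,388.77.
Effective rate on net proceeds: 26,388.77 / 24,595 − 1 = 0.072932 = 7.29%.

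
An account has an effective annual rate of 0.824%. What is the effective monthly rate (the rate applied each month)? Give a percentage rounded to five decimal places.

0.06841%

The per-month rate i satisfies (1 + i)^12 = 1 + 0.00824.
i = 1.00824^(1/12) − 1 = 0.0006841 = 0.06841%.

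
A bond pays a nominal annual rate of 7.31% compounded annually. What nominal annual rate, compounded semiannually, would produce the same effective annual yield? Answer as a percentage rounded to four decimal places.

7.1811%

Compounded annually, EAR = nominal = 0.073100.
Solve (1 + r/2)^2 = 1.073100: r/2 = 1.073100^(1/2) − 1 = 0.035905, so r = 0.071811 = 7.1811%.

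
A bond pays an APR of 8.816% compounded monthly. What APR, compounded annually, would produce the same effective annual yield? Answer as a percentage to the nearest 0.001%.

9.181%

EAR = (1 + 0.08816/12)^12 − 1 = 0.091811.
Compounded annually, the equivalent nominal rate is the EAR itself: 9.181%.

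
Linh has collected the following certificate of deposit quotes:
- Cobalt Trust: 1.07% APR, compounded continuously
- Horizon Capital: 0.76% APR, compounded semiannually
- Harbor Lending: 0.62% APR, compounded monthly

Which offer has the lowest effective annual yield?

Harbor Lending

Cobalt Trust: e^0.0107 − 1 = 1.076%
Horizon Capital: (1 + 0.0076/2)^2 − 1 = 0.761%
Harbor Lending: (1 + 0.0062/12)^12 − 1 = 0.622%
The lowest effective annual rate is Harbor Lending at 0.622%.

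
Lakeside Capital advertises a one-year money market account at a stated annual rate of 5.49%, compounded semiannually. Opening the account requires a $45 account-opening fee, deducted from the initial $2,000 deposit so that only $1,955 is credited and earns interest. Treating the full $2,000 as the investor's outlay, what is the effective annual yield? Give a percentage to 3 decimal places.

3.190%

Value after one year: 1,955 × (1 + 0.0549/2)^2 = 1,955 × 1.055654 = $2,063.80.
Effective yield on the $2,000 outlay: 2,063.80 / 2,000 − 1 = 0.031901 = 3.190%.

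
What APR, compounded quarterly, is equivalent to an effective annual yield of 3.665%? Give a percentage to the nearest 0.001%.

(1 + r/4)^4 − 1 = 0.03665, so 1 + r/4 = 1.03665^(1/4).
r/4 = 0.009039, so r = 0.036157 = 3.616%.

3.616%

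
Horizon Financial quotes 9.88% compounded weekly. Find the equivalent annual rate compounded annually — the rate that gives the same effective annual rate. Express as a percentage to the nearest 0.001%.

EAR = (1 + 0.0988/52)^52 − 1 = 0.103742.
Compounded annually, the equivalent nominal rate is the EAR itself: 10.374%.

10.374%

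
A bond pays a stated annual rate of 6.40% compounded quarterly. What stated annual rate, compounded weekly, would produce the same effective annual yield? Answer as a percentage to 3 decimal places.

6.353%

EAR = (1 + 0.0640/4)^4 − 1 = 0.065552.
Solve (1 + r/52)^52 = 1.065552: r/52 = 1.065552^(1/52) − 1 = 0.001222, so r = 0.063532 = 6.353%.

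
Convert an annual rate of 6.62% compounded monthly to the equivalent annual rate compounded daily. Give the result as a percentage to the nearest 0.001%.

EAR = (1 + 0.0662/12)^12 − 1 = 0.068246.
Solve (1 + r/365)^365 = 1.068246: r/365 = 1.068246^(1/365) − 1 = 0.000181, so r = 0.066024 = 6.602%.

6.602%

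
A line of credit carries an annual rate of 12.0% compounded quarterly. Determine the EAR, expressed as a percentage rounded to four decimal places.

EAR = (1 + 0.120/4)^4 − 1.
= 1.125509 − 1 = 12.5509%.

12.5509%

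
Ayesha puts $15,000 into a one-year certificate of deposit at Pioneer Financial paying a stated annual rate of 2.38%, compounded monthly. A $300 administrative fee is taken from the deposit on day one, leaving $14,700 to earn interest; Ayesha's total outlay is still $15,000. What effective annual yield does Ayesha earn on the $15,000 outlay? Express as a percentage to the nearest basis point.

0.36%

Value after one year: 14,700 × (1 + 0.0238/12)^12 = 14,700 × 1.024061 = $15,053.70.
Effective yield on the $15,000 outlay: 15,053.70 / 15,000 − 1 = 0.003580 = 0.36%.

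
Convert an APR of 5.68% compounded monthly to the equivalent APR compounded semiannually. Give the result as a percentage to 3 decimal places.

EAR = (1 + 0.0568/12)^12 − 1 = 0.058302.
Solve (1 + r/2)^2 = 1.058302: r/2 = 1.058302^(1/2) − 1 = 0.028738, so r = 0.057476 = 5.748%.

5.748%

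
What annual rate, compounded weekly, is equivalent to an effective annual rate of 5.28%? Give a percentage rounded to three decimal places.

5.148%

(1 + r/52)^52 − 1 = 0.0528, so 1 + r/52 = 1.0528^(1/52).
r/52 = 0.000990, so r = 0.051479 = 5.148%.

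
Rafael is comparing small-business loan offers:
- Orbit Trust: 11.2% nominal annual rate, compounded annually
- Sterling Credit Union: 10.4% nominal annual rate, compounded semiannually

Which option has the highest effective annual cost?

Orbit Trust

Orbit Trust: compounded annually, EAR = 11.200%
Sterling Credit Union: (1 + 0.104/2)^2 − 1 = 10.670%
The highest effective annual rate is Orbit Trust at 11.200%.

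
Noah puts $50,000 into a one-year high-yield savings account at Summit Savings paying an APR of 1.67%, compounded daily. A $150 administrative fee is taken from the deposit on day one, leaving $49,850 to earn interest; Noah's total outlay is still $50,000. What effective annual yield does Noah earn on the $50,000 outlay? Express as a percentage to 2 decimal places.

1.38%

Value after one year: 49,850 × (1 + 0.0167/365)^365 = 49,850 × 1.016840 = $50,689.47.
Effective yield on the $50,000 outlay: 50,689.47 / 50,000 − 1 = 0.013789 = 1.38%.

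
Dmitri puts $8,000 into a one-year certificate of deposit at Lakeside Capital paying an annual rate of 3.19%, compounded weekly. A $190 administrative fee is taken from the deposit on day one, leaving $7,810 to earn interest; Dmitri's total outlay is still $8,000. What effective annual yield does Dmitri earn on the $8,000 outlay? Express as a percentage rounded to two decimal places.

0.79%

Value after one year: 7,810 × (1 + 0.0319/52)^52 = 7,810 × 1.032404 = $8,063.08.
Effective yield on the $8,000 outlay: 8,063.08 / 8,000 − 1 = 0.007885 = 0.79%.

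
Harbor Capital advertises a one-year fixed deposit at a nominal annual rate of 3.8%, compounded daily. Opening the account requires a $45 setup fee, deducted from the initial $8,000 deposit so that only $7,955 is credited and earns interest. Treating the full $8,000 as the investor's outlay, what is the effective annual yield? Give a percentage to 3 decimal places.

Value after one year: 7,955 × (1 + 0.038/365)^365 = 7,955 × 1.038729 = $8,263.09.
Effective yield on the $8,000 outlay: 8,263.09 / 8,000 − 1 = 0.032886 = 3.289%.

3.289%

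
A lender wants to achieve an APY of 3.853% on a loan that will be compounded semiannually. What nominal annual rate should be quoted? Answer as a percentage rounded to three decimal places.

(1 + r/2)^2 − 1 = 0.03853, so 1 + r/2 = 1.03853^(1/2).
r/2 = 0.019083, so r = 0.038166 = 3.817%.

3.817%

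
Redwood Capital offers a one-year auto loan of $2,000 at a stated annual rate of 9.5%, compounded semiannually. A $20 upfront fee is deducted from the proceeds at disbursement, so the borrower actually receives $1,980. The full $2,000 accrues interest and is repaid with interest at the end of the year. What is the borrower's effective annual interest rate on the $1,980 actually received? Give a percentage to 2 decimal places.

10.83%

Amount owed after one year: 2,000 × (1 + 0.095/2)^2 = 2,000 × 1.097256 = $2,194.51.
Effective rate on net proceeds: 2,194.51 / 1,980 − 1 = 0.108340 = 10.83%.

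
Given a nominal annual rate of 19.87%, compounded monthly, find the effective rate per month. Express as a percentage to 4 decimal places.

1.6558%

With a nominal annual rate compounded monthly, the periodic rate is the nominal rate divided by 12.
i = 0.1987 / 12 = 0.0165583 = 1.6558%.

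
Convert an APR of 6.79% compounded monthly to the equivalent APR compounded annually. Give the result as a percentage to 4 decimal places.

EAR = (1 + 0.0679/12)^12 − 1 = 0.070053.
Compounded annually, the equivalent nominal rate is the EAR itself: 7.0053%.

7.0053%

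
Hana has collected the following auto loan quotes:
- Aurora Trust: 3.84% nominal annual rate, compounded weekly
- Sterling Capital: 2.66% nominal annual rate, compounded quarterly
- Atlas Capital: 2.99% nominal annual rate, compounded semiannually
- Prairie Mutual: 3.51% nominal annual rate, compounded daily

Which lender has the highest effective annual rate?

Aurora Trust: (1 + 0.0384/52)^52 − 1 = 3.913%
Sterling Capital: (1 + 0.0266/4)^4 − 1 = 2.687%
Atlas Capital: (1 + 0.0299/2)^2 − 1 = 3.012%
Prairie Mutual: (1 + 0.0351/365)^365 − 1 = 3.572%
The highest effective annual rate is Aurora Trust at 3.913%.

Aurora Trust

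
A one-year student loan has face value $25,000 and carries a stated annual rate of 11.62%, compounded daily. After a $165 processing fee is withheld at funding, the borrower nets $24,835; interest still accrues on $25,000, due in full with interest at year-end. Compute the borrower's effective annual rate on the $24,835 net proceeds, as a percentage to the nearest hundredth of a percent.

13.07%

Amount owed after one year: 25,000 × (1 + 0.1162/365)^365 = 25,000 × 1.123200 = $28,079.99.
Effective rate on net proceeds: 28,079.99 / 24,835 − 1 = 0.130662 = 13.07%.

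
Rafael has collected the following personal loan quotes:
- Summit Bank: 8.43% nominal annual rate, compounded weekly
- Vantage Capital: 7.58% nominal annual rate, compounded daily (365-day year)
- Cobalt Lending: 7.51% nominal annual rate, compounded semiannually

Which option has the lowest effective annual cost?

Summit Bank: (1 + 0.0843/52)^52 − 1 = 8.788%
Vantage Capital: (1 + 0.0758/365)^365 − 1 = 7.874%
Cobalt Lending: (1 + 0.0751/2)^2 − 1 = 7.651%
The lowest effective annual rate is Cobalt Lending at 7.651%.

Cobalt Lending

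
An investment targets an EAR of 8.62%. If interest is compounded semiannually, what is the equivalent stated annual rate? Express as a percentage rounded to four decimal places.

(1 + r/2)^2 − 1 = 0.0862, so 1 + r/2 = 1.0862^(1/2).
r/2 = 0.042209, so r = 0.084418 = 8.4418%.

8.4418%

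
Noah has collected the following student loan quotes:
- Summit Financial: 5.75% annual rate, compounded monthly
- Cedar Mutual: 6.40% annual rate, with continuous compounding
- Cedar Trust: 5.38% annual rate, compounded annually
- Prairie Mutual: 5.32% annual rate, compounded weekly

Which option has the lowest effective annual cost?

Summit Financial: (1 + 0.0575/12)^12 − 1 = 5.904%
Cedar Mutual: e^0.0640 − 1 = 6.609%
Cedar Trust: compounded annually, EAR = 5.380%
Prairie Mutual: (1 + 0.0532/52)^52 − 1 = 5.461%
The lowest effective annual rate is Cedar Trust at 5.380%.

Cedar Trust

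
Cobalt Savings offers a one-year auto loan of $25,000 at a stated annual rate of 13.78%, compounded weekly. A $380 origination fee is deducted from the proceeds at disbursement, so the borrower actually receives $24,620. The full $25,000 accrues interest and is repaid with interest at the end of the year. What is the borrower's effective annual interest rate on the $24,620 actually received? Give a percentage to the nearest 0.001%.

16.525%

Amount owed after one year: 25,000 × (1 + 0.1378/52)^52 = 25,000 × 1.147537 = $28,688.42.
Effective rate on net proceeds: 28,688.42 / 24,620 − 1 = 0.165249 = 16.525%.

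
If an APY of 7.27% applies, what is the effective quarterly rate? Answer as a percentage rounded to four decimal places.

1.7700%

The per-quarter rate i satisfies (1 + i)^4 = 1 + 0.0727.
i = 1.0727^(1/4) − 1 = 0.0176995 = 1.7700%.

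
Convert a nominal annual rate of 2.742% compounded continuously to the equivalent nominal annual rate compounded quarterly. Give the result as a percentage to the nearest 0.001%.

2.751%

EAR under continuous compounding: e^0.02742 − 1 = 0.027799.
Solve (1 + r/4)^4 = 1.027799: r/4 = 1.027799^(1/4) − 1 = 0.006879, so r = 0.027514 = 2.751%.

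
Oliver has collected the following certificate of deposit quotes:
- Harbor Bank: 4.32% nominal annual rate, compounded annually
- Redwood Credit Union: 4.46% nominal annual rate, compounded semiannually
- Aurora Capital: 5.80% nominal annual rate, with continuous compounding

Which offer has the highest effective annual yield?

Aurora Capital

Harbor Bank: compounded annually, EAR = 4.320%
Redwood Credit Union: (1 + 0.0446/2)^2 − 1 = 4.510%
Aurora Capital: e^0.0580 − 1 = 5.971%
The highest effective annual rate is Aurora Capital at 5.971%.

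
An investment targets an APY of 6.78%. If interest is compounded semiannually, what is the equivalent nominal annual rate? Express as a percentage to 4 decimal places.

(1 + r/2)^2 − 1 = 0.0678, so 1 + r/2 = 1.0678^(1/2).
r/2 = 0.033344, so r = 0.066688 = 6.6688%.

6.6688%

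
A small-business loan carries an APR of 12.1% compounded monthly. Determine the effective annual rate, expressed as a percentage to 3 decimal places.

EAR = (1 + 0.121/12)^12 − 1.
= (1 + 0.010083)^12 − 1 = 1.127941 − 1 = 12.794%.

12.794%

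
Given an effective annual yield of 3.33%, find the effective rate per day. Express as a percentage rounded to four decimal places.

The per-day rate i satisfies (1 + i)^365 = 1 + 0.0333.
i = 1.0333^(1/365) − 1 = 0.0000898 = 0.0090%.

0.0090%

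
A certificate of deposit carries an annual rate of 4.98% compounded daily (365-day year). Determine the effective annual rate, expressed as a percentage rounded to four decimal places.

EAR = (1 + 0.0498/365)^365 − 1.
= 1.051057 − 1 = 5.1057%.

5.1057%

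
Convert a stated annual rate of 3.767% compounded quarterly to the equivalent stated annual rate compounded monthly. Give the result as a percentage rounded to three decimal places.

3.755%

EAR = (1 + 0.03767/4)^4 − 1 = 0.038205.
Solve (1 + r/12)^12 = 1.038205: r/12 = 1.038205^(1/12) − 1 = 0.003129, so r = 0.037552 = 3.755%.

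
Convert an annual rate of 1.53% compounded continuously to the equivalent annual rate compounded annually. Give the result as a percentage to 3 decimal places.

1.542%

EAR under continuous compounding: e^0.0153 − 1 = 0.015418.
Compounded annually, the equivalent nominal rate is the EAR itself: 1.542%.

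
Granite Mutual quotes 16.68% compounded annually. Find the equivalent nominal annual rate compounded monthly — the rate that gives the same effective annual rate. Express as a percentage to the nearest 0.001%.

Compounded annually, EAR = nominal = 0.166800.
Solve (1 + r/12)^12 = 1.166800: r/12 = 1.166800^(1/12) − 1 = 0.012938, so r = 0.155261 = 15.526%.

15.526%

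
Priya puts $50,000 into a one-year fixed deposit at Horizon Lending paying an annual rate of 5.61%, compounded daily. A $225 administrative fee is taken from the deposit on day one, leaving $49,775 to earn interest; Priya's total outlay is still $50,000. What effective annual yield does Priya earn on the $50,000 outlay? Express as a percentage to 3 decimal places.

Value after one year: 49,775 × (1 + 0.0561/365)^365 = 49,775 × 1.057699 = $52,646.96.
Effective yield on the $50,000 outlay: 52,646.96 / 50,000 − 1 = 0.052939 = 5.294%.

5.294%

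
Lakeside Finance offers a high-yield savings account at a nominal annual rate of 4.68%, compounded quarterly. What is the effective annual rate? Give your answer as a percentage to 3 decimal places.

EAR = (1 + 0.0468/4)^4 − 1.
= (1 + 0.011700)^4 − 1 = 1.047628 − 1 = 4.763%.

4.763%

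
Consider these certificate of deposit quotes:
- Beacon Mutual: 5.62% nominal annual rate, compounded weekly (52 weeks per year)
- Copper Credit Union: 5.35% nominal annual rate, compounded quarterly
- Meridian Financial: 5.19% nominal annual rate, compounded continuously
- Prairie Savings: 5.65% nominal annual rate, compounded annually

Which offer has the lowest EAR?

Meridian Financial

Beacon Mutual: (1 + 0.0562/52)^52 − 1 = 5.778%
Copper Credit Union: (1 + 0.0535/4)^4 − 1 = 5.458%
Meridian Financial: e^0.0519 − 1 = 5.327%
Prairie Savings: compounded annually, EAR = 5.650%
The lowest effective annual rate is Meridian Financial at 5.327%.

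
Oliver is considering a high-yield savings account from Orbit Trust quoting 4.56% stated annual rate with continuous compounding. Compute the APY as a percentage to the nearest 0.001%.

With continuous compounding, EAR = e^0.0456 − 1.
e^0.0456 = 1.046656, so EAR = 0.046656 = 4.666%.

4.666%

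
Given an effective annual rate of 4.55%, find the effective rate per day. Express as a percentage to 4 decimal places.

0.0122%

The per-day rate i satisfies (1 + i)^365 = 1 + 0.0455.
i = 1.0455^(1/365) − 1 = 0.0001219 = 0.0122%.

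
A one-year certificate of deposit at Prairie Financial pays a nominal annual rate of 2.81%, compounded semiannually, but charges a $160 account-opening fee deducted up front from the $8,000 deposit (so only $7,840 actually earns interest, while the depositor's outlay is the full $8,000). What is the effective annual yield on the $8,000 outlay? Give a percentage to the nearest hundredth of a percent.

Value after one year: 7,840 × (1 + 0.0281/2)^2 = 7,840 × 1.028297 = $8,061.85.
Effective yield on the $8,000 outlay: 8,061.85 / 8,000 − 1 = 0.007731 = 0.77%.

0.77%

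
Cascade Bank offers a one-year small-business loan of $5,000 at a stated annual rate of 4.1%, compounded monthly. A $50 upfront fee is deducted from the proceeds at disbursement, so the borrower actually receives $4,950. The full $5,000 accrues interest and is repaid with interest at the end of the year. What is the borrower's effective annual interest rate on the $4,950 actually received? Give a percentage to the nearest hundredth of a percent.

Amount owed after one year: 5,000 × (1 + 0.041/12)^12 = 5,000 × 1.041779 = $5,208.90.
Effective rate on net proceeds: 5,208.90 / 4,950 − 1 = 0.052302 = 5.23%.

5.23%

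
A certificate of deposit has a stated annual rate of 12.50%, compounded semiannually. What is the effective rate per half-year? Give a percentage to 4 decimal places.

6.2500%

With a nominal annual rate compounded semiannually, the periodic rate is the nominal rate divided by 2.
i = 0.1250 / 2 = 0.0625000 = 6.2500%.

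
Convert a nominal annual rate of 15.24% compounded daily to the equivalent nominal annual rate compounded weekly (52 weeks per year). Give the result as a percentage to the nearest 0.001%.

15.259%

EAR = (1 + 0.1524/365)^365 − 1 = 0.164589.
Solve (1 + r/52)^52 = 1.164589: r/52 = 1.164589^(1/52) − 1 = 0.002934, so r = 0.152592 = 15.259%.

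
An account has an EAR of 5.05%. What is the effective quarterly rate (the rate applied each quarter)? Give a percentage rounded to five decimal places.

The per-quarter rate i satisfies (1 + i)^4 = 1 + 0.0505.
i = 1.0505^(1/4) − 1 = 0.0123927 = 1.23927%.

1.23927%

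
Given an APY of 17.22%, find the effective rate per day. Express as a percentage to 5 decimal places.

The per-day rate i satisfies (1 + i)^365 = 1 + 0.1722.
i = 1.1722^(1/365) − 1 = 0.0004354 = 0.04354%.

0.04354%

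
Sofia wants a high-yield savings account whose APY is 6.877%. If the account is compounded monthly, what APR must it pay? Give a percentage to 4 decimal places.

(1 + r/12)^12 − 1 = 0.06877, so 1 + r/12 = 1.06877^(1/12).
r/12 = 0.005558, so r = 0.066693 = 6.6693%.

6.6693%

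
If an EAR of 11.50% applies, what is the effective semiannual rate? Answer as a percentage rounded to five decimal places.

The per-half-year rate i satisfies (1 + i)^2 = 1 + 0.1150.
i = 1.1150^(1/2) − 1 = 0.0559356 = 5.59356%.

5.59356%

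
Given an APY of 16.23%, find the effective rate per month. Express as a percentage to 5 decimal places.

The per-month rate i satisfies (1 + i)^12 = 1 + 0.1623.
i = 1.1623^(1/12) − 1 = 0.0126123 = 1.26123%.

1.26123%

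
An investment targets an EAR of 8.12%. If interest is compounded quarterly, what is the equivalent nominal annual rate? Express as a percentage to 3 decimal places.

7.884%

(1 + r/4)^4 − 1 = 0.0812, so 1 + r/4 = 1.0812^(1/4).
r/4 = 0.019710, so r = 0.078838 = 7.884%.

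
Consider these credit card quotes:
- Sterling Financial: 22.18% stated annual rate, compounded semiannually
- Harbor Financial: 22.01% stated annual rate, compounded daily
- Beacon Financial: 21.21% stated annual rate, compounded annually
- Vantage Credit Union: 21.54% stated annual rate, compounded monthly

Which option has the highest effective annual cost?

Sterling Financial: (1 + 0.2218/2)^2 − 1 = 23.410%
Harbor Financial: (1 + 0.2201/365)^365 − 1 = 24.612%
Beacon Financial: compounded annually, EAR = 21.210%
Vantage Credit Union: (1 + 0.2154/12)^12 − 1 = 23.799%
The highest effective annual rate is Harbor Financial at 24.612%.

Harbor Financial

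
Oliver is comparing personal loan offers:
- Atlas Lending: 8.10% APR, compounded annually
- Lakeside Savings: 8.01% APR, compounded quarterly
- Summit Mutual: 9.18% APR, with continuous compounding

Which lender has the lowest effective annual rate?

Atlas Lending

Atlas Lending: compounded annually, EAR = 8.100%
Lakeside Savings: (1 + 0.0801/4)^4 − 1 = 8.254%
Summit Mutual: e^0.0918 − 1 = 9.615%
The lowest effective annual rate is Atlas Lending at 8.100%.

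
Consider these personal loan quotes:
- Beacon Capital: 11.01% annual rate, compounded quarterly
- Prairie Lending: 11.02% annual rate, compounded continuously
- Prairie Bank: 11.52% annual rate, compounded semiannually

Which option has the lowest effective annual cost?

Beacon Capital

Beacon Capital: (1 + 0.1101/4)^4 − 1 = 11.473%
Prairie Lending: e^0.1102 − 1 = 11.650%
Prairie Bank: (1 + 0.1152/2)^2 − 1 = 11.852%
The lowest effective annual rate is Beacon Capital at 11.473%.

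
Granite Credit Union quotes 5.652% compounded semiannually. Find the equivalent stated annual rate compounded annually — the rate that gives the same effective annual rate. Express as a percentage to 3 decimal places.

5.732%

EAR = (1 + 0.05652/2)^2 − 1 = 0.057319.
Compounded annually, the equivalent nominal rate is the EAR itself: 5.732%.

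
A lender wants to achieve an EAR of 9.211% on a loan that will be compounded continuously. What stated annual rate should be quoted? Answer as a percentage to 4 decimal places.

Continuous: nominal r satisfies e^r − 1 = 0.09211.
r = ln(1 + 0.09211) = ln(1.09211) = 0.088112 = 8.8112%.

8.8112%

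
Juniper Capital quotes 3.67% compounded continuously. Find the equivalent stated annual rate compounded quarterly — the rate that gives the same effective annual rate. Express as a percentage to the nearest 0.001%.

EAR under continuous compounding: e^0.0367 − 1 = 0.037382.
Solve (1 + r/4)^4 = 1.037382: r/4 = 1.037382^(1/4) − 1 = 0.009217, so r = 0.036869 = 3.687%.

3.687%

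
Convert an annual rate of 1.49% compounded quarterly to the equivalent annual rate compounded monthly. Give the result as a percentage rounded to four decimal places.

EAR = (1 + 0.0149/4)^4 − 1 = 0.014983.
Solve (1 + r/12)^12 = 1.014983: r/12 = 1.014983^(1/12) − 1 = 0.001240, so r = 0.014882 = 1.4882%.

1.4882%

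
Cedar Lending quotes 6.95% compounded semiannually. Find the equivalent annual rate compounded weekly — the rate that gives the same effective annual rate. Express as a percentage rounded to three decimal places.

EAR = (1 + 0.0695/2)^2 − 1 = 0.070708.
Solve (1 + r/52)^52 = 1.070708: r/52 = 1.070708^(1/52) − 1 = 0.001315, so r = 0.068365 = 6.836%.

6.836%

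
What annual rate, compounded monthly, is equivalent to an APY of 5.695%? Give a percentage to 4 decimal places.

5.5515%

(1 + r/12)^12 − 1 = 0.05695, so 1 + r/12 = 1.05695^(1/12).
r/12 = 0.004626, so r = 0.055515 = 5.5515%.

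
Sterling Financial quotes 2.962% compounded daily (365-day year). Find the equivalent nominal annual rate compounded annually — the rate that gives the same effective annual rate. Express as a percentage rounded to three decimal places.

EAR = (1 + 0.02962/365)^365 − 1 = 0.030062.
Compounded annually, the equivalent nominal rate is the EAR itself: 3.006%.

3.006%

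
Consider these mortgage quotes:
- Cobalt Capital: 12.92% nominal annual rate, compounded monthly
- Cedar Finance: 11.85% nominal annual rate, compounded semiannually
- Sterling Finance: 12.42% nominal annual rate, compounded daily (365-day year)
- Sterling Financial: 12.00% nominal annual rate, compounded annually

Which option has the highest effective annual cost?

Cobalt Capital

Cobalt Capital: (1 + 0.1292/12)^12 − 1 = 13.713%
Cedar Finance: (1 + 0.1185/2)^2 − 1 = 12.201%
Sterling Finance: (1 + 0.1242/365)^365 − 1 = 13.222%
Sterling Financial: compounded annually, EAR = 12.000%
The highest effective annual rate is Cobalt Capital at 13.713%.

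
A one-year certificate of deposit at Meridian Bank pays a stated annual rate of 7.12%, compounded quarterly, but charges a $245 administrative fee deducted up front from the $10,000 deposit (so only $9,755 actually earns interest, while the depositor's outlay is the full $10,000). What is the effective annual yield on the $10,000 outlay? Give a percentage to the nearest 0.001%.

Value after one year: 9,755 × (1 + 0.0712/4)^4 = 9,755 × 1.073124 = $10,468.32.
Effective yield on the $10,000 outlay: 10,468.32 / 10,000 − 1 = 0.046832 = 4.683%.

4.683%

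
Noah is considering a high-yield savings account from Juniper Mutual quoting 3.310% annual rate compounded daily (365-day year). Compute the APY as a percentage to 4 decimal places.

3.3652%

EAR = (1 + 0.03310/365)^365 − 1.
= (1 + 0.000091)^365 − 1 = 1.033652 − 1 = 3.3652%.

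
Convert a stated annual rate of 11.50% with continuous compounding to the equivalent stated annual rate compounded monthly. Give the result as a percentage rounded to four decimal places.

EAR under continuous compounding: e^0.1150 − 1 = 0.121873.
Solve (1 + r/12)^12 = 1.121873: r/12 = 1.121873^(1/12) − 1 = 0.009629, so r = 0.115553 = 11.5553%.

11.5553%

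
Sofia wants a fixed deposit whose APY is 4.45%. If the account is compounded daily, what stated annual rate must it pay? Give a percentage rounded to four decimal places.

4.3541%

(1 + r/365)^365 − 1 = 0.0445, so 1 + r/365 = 1.0445^(1/365).
r/365 = 0.000119, so r = 0.043541 = 4.3541%.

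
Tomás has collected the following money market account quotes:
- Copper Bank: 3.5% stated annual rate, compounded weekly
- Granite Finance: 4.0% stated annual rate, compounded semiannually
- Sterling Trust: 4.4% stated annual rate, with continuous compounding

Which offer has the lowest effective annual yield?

Copper Bank

Copper Bank: (1 + 0.035/52)^52 − 1 = 3.561%
Granite Finance: (1 + 0.040/2)^2 − 1 = 4.040%
Sterling Trust: e^0.044 − 1 = 4.498%
The lowest effective annual rate is Copper Bank at 3.561%.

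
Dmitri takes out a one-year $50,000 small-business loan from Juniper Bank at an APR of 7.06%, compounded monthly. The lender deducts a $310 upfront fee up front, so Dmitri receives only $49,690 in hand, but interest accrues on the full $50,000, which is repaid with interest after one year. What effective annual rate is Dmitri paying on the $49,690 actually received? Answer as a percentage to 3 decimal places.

7.962%

Amount owed after one year: 50,000 × (1 + 0.0706/12)^12 = 50,000 × 1.072930 = $53,646.49.
Effective rate on net proceeds: 53,646.49 / 49,690 − 1 = 0.079624 = 7.962%.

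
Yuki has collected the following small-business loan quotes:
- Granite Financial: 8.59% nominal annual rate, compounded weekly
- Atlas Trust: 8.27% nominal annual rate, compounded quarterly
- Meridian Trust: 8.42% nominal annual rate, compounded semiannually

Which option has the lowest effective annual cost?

Granite Financial: (1 + 0.0859/52)^52 − 1 = 8.962%
Atlas Trust: (1 + 0.0827/4)^4 − 1 = 8.530%
Meridian Trust: (1 + 0.0842/2)^2 − 1 = 8.597%
The lowest effective annual rate is Atlas Trust at 8.530%.

Atlas Trust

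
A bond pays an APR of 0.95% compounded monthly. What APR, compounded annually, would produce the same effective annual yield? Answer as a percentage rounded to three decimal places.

0.954%

EAR = (1 + 0.0095/12)^12 − 1 = 0.009541.
Compounded annually, the equivalent nominal rate is the EAR itself: 0.954%.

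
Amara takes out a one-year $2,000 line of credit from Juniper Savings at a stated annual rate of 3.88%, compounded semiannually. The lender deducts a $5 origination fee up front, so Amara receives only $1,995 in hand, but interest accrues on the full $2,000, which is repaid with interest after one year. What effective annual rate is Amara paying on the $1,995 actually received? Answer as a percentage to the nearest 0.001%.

Amount owed after one year: 2,000 × (1 + 0.0388/2)^2 = 2,000 × 1.039176 = $2,078.35.
Effective rate on net proceeds: 2,078.35 / 1,995 − 1 = 0.041781 = 4.178%.

4.178%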